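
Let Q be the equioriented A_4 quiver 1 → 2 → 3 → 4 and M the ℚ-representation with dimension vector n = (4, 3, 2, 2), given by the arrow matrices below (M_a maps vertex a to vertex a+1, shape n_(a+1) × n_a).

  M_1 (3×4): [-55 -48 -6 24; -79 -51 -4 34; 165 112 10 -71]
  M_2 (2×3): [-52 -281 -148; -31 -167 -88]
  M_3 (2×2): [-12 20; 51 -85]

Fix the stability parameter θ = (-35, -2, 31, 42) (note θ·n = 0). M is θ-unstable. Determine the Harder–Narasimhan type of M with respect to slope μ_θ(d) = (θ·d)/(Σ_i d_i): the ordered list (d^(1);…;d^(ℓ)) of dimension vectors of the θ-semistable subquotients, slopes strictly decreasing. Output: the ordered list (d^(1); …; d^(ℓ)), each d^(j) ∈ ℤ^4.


Interval decomposition of M: I[1,1], I[1,2], I[1,3], I[1,4], I[4,4].
HN type (ℓ=4): μ^(1)=42; μ^(2)=31; μ^(3)=-2; μ^(4)=-35

((0, 0, 0, 2); (0, 0, 2, 0); (0, 3, 0, 0); (4, 0, 0, 0))


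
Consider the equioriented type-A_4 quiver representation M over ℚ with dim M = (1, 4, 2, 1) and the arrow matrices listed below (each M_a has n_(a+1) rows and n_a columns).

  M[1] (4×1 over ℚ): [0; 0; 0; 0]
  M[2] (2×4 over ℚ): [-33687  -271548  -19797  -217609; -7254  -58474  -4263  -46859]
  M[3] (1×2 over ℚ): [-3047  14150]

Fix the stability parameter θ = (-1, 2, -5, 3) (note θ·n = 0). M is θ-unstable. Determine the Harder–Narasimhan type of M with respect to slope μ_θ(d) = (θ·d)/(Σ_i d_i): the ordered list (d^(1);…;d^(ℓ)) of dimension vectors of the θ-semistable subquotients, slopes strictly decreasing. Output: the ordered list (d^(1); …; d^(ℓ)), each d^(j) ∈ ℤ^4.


Barcode: M ≅ I[1,1], I[2,2]^2, I[2,3], I[2,4]. HN layers by μ_θ (4 steps, strictly decreasing):
  μ^(1)=3; μ^(2)=2; μ^(3)=-1; μ^(4)=-3/2

((0, 0, 0, 1); (0, 2, 0, 0); (1, 0, 0, 0); (0, 2, 2, 0))


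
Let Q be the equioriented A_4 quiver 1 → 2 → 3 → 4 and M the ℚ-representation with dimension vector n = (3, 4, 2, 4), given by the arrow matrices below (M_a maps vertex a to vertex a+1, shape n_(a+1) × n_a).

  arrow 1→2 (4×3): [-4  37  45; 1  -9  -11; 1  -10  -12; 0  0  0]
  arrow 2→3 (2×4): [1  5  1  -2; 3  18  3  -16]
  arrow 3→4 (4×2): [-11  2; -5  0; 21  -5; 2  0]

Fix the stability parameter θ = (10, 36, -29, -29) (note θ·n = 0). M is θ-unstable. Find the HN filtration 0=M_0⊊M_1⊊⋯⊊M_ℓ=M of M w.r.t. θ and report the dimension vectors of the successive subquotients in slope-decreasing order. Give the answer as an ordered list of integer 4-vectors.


Interval decomposition of M: I[1,1], I[1,2], I[1,4], I[2,2], I[2,4], I[4,4]^2.
HN type (ℓ=5): μ^(1)=36; μ^(2)=10; μ^(3)=-3; μ^(4)=-22/3; μ^(5)=-29

((0, 2, 0, 0); (2, 0, 0, 0); (1, 1, 1, 1); (0, 1, 1, 1); (0, 0, 0, 2))


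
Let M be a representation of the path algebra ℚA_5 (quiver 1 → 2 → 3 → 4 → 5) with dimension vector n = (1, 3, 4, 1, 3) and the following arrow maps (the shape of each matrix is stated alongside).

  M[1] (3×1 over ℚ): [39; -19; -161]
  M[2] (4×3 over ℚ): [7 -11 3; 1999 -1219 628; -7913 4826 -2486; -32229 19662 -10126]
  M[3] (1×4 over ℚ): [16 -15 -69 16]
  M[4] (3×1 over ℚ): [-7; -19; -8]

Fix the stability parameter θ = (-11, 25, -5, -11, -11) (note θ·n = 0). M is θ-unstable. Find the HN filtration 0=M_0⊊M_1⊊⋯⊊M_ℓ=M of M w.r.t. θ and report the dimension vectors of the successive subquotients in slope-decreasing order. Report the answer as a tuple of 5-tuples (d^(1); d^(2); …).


Interval decomposition of M: I[1,5], I[2,3]^2, I[3,3], I[5,5]^2.
HN type (ℓ=4): μ^(1)=10; μ^(2)=-1/2; μ^(3)=-5; μ^(4)=-11

((0, 2, 2, 0, 0); (0, 1, 1, 1, 1); (0, 0, 1, 0, 0); (1, 0, 0, 0, 2))


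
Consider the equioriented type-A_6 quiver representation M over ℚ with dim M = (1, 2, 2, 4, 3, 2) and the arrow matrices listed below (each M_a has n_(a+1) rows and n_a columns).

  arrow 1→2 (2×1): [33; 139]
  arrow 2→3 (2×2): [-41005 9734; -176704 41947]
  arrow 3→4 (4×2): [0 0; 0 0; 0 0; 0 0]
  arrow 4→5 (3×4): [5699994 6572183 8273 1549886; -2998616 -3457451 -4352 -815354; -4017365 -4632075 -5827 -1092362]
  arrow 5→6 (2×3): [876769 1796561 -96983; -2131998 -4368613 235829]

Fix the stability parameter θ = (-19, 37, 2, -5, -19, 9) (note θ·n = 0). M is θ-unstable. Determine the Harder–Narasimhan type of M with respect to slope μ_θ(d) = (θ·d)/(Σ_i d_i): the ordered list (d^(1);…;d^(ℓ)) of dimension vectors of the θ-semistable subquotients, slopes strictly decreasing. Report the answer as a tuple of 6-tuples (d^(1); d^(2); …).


Barcode: M ≅ I[1,3], I[2,3], I[4,4], I[4,5], I[4,6]^2. HN layers by μ_θ (5 steps, strictly decreasing):
  μ^(1)=39/2; μ^(2)=9; μ^(3)=-5; μ^(4)=-12; μ^(5)=-19

((0, 2, 2, 0, 0, 0); (0, 0, 0, 0, 0, 2); (0, 0, 0, 1, 0, 0); (0, 0, 0, 3, 3, 0); (1, 0, 0, 0, 0, 0))


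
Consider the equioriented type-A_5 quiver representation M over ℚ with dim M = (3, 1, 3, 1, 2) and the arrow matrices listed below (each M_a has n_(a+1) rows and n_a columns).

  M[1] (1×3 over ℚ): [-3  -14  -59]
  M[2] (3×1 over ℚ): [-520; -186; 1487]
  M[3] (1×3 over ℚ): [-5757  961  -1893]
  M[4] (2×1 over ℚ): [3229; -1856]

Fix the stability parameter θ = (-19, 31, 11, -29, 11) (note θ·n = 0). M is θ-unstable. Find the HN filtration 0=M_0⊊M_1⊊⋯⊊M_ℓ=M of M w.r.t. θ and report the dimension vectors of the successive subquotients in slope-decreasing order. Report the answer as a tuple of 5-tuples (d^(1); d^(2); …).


Interval decomposition of M: I[1,1]^2, I[1,5], I[3,3]^2, I[5,5].
HN type (ℓ=3): μ^(1)=11; μ^(2)=13/3; μ^(3)=-19

((0, 0, 2, 0, 2); (0, 1, 1, 1, 0); (3, 0, 0, 0, 0))


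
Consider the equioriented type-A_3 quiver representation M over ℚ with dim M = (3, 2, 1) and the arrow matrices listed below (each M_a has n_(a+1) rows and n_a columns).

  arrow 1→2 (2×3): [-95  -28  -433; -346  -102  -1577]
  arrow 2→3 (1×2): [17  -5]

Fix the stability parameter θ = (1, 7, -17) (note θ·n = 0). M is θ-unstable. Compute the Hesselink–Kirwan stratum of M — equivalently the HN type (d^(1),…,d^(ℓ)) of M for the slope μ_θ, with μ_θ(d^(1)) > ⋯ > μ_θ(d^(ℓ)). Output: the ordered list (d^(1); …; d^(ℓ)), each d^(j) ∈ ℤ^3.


Via rank(M_{q-1}∘⋯∘M_p): M ≅ I[1,1], I[1,2], I[1,3].
μ_θ-semistable layers: μ^(1)=7; μ^(2)=1; μ^(3)=-3

((0, 1, 0); (2, 0, 0); (1, 1, 1))


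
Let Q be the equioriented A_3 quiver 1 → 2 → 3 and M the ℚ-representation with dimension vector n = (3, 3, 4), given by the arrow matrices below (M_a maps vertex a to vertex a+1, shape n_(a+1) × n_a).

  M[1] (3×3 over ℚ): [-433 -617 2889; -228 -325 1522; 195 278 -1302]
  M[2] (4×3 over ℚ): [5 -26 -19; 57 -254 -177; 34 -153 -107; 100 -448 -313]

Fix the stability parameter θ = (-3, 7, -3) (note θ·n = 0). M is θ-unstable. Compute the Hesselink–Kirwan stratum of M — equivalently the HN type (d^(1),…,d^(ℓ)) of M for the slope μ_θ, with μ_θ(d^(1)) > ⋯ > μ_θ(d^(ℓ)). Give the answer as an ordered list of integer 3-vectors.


Barcode: M ≅ I[1,3]^3, I[3,3]. HN layers by μ_θ (2 steps, strictly decreasing):
  μ^(1)=2; μ^(2)=-3

((0, 3, 3); (3, 0, 1))


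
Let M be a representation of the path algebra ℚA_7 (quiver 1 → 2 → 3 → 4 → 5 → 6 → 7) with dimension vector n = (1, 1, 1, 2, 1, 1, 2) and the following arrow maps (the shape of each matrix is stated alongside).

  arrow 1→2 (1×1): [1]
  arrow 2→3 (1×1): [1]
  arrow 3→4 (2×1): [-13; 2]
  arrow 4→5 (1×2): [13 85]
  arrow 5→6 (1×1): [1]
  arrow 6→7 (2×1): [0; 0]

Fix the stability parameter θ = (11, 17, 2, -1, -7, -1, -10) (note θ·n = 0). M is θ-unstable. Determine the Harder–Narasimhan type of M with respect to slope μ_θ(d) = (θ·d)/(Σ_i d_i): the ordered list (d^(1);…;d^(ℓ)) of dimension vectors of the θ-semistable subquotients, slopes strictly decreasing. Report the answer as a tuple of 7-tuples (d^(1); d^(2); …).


Barcode: M ≅ I[1,6], I[4,4], I[7,7]^2. HN layers by μ_θ (3 steps, strictly decreasing):
  μ^(1)=7/2; μ^(2)=-1; μ^(3)=-10

((1, 1, 1, 1, 1, 1, 0); (0, 0, 0, 1, 0, 0, 0); (0, 0, 0, 0, 0, 0, 2))


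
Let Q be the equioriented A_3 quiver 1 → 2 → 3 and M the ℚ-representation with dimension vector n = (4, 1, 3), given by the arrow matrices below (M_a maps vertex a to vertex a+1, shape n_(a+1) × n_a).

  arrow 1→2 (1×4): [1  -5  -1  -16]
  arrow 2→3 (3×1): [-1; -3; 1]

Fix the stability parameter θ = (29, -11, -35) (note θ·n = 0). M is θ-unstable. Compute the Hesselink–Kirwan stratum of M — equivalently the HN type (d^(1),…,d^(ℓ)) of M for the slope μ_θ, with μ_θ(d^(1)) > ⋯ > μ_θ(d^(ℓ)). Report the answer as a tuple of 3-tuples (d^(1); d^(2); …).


Via rank(M_{q-1}∘⋯∘M_p): M ≅ I[1,1]^3, I[1,3], I[3,3]^2.
μ_θ-semistable layers: μ^(1)=29; μ^(2)=-17/3; μ^(3)=-35

((3, 0, 0); (1, 1, 1); (0, 0, 2))


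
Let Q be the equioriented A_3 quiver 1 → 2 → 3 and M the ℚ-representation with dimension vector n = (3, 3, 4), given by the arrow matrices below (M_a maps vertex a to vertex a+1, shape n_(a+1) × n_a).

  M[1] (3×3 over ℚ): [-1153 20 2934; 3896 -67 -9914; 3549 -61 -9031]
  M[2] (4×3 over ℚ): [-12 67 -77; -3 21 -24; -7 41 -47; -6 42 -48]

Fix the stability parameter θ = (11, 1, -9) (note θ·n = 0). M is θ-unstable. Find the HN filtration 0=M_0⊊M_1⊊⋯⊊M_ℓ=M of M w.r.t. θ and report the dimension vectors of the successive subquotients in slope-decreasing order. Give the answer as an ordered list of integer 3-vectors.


Barcode: M ≅ I[1,3]^3, I[3,3]. HN layers by μ_θ (2 steps, strictly decreasing):
  μ^(1)=1; μ^(2)=-9

((3, 3, 3); (0, 0, 1))


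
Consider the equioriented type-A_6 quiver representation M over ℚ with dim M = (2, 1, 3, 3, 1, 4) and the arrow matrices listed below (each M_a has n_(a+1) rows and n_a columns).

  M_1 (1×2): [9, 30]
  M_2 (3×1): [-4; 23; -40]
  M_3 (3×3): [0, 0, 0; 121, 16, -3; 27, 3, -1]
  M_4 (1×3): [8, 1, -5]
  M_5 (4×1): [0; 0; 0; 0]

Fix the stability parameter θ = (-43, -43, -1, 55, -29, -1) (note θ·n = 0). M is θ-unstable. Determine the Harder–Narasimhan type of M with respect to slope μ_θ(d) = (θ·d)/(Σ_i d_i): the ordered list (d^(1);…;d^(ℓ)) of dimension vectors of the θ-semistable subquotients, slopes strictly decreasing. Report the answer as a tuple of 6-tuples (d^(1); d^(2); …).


Via rank(M_{q-1}∘⋯∘M_p): M ≅ I[1,1], I[1,5], I[3,3], I[3,4], I[4,4], I[6,6]^4.
μ_θ-semistable layers: μ^(1)=55; μ^(2)=13; μ^(3)=-1; μ^(4)=-43

((0, 0, 0, 2, 0, 0); (0, 0, 0, 1, 1, 0); (0, 0, 3, 0, 0, 4); (2, 1, 0, 0, 0, 0))


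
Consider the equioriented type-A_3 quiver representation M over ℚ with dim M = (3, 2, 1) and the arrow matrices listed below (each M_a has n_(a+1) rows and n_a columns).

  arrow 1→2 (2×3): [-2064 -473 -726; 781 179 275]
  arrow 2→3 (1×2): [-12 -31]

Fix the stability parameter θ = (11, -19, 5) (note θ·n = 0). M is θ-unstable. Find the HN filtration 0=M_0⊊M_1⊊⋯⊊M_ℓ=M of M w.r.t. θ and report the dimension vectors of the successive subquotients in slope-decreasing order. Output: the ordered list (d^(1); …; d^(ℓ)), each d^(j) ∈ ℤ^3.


Via rank(M_{q-1}∘⋯∘M_p): M ≅ I[1,1], I[1,2], I[1,3].
μ_θ-semistable layers: μ^(1)=11; μ^(2)=5; μ^(3)=-4

((1, 0, 0); (0, 0, 1); (2, 2, 0))


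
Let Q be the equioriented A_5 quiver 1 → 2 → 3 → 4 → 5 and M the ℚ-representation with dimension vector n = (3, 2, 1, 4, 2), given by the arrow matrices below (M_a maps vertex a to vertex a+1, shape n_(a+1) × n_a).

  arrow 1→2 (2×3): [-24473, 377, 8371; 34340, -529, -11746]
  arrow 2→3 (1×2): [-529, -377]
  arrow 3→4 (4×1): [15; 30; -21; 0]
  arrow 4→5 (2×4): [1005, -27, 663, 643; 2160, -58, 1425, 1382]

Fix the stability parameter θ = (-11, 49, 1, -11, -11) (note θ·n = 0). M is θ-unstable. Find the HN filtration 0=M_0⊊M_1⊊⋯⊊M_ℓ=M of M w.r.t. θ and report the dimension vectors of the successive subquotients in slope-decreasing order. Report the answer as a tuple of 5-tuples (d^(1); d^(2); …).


Via rank(M_{q-1}∘⋯∘M_p): M ≅ I[1,1], I[1,2], I[1,5], I[4,4]^2, I[4,5].
μ_θ-semistable layers: μ^(1)=49; μ^(2)=7; μ^(3)=-11

((0, 1, 0, 0, 0); (0, 1, 1, 1, 1); (3, 0, 0, 3, 1))


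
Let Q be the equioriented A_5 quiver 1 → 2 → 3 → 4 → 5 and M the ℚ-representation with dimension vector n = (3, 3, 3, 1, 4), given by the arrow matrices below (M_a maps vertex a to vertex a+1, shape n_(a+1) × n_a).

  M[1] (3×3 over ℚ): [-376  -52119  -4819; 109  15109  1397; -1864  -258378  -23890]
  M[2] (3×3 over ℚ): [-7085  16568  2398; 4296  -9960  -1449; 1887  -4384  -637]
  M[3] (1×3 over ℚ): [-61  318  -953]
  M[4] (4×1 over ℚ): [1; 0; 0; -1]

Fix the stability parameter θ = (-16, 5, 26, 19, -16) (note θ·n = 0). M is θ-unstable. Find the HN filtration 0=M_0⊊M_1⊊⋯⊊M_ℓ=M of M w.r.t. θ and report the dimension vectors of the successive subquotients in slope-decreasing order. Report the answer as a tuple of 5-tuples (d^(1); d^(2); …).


Via rank(M_{q-1}∘⋯∘M_p): M ≅ I[1,1], I[1,2], I[1,3], I[2,5], I[3,3], I[5,5]^3.
μ_θ-semistable layers: μ^(1)=26; μ^(2)=29/3; μ^(3)=5; μ^(4)=-16

((0, 0, 2, 0, 0); (0, 0, 1, 1, 1); (0, 3, 0, 0, 0); (3, 0, 0, 0, 3))


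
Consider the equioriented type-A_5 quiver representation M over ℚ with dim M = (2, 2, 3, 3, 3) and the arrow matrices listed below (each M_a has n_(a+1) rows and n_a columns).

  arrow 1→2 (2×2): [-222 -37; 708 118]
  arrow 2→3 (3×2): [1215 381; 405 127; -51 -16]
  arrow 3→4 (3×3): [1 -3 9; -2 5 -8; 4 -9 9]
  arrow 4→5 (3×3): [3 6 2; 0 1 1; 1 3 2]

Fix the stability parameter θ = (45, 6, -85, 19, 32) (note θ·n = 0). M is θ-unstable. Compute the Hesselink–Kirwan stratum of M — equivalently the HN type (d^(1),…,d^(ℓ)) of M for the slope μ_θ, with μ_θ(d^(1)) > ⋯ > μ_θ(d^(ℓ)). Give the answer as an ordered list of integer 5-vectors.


Interval decomposition of M: I[1,1], I[1,5], I[2,5], I[3,5].
HN type (ℓ=6): μ^(1)=45; μ^(2)=32; μ^(3)=19; μ^(4)=-34/3; μ^(5)=-79/2; μ^(6)=-85

((1, 0, 0, 0, 0); (0, 0, 0, 0, 3); (0, 0, 0, 3, 0); (1, 1, 1, 0, 0); (0, 1, 1, 0, 0); (0, 0, 1, 0, 0))


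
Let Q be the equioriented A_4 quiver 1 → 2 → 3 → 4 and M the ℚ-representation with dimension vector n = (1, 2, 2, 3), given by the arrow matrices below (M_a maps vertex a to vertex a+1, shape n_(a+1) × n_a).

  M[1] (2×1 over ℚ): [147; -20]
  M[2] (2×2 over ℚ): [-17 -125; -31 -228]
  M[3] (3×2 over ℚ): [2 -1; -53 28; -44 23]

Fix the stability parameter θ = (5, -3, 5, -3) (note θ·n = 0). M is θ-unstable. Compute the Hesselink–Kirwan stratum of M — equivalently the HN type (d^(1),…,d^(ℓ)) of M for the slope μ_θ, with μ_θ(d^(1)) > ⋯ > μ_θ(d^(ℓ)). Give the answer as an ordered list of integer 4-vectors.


Interval decomposition of M: I[1,4], I[2,4], I[4,4].
HN type (ℓ=2): μ^(1)=1; μ^(2)=-3

((1, 1, 2, 2); (0, 1, 0, 1))


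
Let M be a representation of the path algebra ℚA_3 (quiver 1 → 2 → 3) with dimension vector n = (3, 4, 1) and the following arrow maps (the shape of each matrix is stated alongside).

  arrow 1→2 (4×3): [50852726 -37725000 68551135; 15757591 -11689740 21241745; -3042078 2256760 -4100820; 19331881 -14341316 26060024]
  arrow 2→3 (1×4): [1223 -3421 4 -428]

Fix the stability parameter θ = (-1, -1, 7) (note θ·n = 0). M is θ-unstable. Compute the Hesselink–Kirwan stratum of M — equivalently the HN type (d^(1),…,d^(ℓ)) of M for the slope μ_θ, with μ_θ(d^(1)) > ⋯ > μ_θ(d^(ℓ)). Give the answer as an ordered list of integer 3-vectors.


Barcode: M ≅ I[1,1], I[1,2], I[1,3], I[2,2]^2. HN layers by μ_θ (2 steps, strictly decreasing):
  μ^(1)=7; μ^(2)=-1

((0, 0, 1); (3, 4, 0))


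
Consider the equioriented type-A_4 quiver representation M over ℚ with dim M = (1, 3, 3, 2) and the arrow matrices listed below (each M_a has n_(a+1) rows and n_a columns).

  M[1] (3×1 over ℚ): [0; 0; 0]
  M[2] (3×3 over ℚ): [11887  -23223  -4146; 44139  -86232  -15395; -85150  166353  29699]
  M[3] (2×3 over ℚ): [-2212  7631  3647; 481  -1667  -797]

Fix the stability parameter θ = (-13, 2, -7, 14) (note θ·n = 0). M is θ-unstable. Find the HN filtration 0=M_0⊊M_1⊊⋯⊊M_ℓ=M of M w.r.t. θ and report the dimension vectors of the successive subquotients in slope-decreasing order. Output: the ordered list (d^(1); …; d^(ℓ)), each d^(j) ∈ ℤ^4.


Barcode: M ≅ I[1,1], I[2,2], I[2,3], I[2,4], I[3,4]. HN layers by μ_θ (5 steps, strictly decreasing):
  μ^(1)=14; μ^(2)=2; μ^(3)=-5/2; μ^(4)=-7; μ^(5)=-13

((0, 0, 0, 2); (0, 1, 0, 0); (0, 2, 2, 0); (0, 0, 1, 0); (1, 0, 0, 0))


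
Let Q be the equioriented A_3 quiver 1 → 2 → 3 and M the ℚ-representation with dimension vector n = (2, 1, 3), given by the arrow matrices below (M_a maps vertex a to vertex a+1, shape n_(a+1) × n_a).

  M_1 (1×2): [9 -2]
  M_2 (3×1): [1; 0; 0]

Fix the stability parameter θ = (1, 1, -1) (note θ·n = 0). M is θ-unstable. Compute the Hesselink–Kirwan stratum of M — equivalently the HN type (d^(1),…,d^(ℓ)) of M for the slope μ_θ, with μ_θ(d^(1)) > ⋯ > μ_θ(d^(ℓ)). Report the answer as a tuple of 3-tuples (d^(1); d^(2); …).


Barcode: M ≅ I[1,1], I[1,3], I[3,3]^2. HN layers by μ_θ (3 steps, strictly decreasing):
  μ^(1)=1; μ^(2)=1/3; μ^(3)=-1

((1, 0, 0); (1, 1, 1); (0, 0, 2))


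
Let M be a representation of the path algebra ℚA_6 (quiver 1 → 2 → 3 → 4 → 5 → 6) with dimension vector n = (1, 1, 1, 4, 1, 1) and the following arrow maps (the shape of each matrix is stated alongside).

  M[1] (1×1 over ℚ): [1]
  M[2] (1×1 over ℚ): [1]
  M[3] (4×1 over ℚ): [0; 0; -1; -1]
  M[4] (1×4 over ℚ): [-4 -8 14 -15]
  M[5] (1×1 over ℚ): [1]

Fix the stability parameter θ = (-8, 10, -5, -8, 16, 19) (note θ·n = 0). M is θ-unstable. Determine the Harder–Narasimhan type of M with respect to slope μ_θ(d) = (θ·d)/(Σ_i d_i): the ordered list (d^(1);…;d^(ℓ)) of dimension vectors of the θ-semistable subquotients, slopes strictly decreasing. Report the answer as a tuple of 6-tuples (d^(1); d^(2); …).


Interval decomposition of M: I[1,6], I[4,4]^3.
HN type (ℓ=4): μ^(1)=19; μ^(2)=16; μ^(3)=-1; μ^(4)=-8

((0, 0, 0, 0, 0, 1); (0, 0, 0, 0, 1, 0); (0, 1, 1, 1, 0, 0); (1, 0, 0, 3, 0, 0))


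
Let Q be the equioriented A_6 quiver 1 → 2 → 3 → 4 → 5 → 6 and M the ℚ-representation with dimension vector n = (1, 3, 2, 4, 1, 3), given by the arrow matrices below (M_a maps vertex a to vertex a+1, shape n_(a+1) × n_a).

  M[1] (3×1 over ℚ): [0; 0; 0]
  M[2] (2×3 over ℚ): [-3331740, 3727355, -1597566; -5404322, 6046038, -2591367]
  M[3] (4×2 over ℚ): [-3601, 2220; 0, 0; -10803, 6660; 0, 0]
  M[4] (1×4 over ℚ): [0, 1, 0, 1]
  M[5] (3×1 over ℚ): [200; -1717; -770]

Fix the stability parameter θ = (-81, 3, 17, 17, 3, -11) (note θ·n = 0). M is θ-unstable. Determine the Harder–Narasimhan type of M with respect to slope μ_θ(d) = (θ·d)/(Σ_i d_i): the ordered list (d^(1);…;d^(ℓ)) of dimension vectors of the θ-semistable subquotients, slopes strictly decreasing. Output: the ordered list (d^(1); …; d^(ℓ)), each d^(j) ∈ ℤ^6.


Interval decomposition of M: I[1,1], I[2,2], I[2,3], I[2,4], I[4,4]^2, I[4,6], I[6,6]^2.
HN type (ℓ=4): μ^(1)=17; μ^(2)=3; μ^(3)=-11; μ^(4)=-81

((0, 0, 2, 3, 0, 0); (0, 3, 0, 1, 1, 1); (0, 0, 0, 0, 0, 2); (1, 0, 0, 0, 0, 0))


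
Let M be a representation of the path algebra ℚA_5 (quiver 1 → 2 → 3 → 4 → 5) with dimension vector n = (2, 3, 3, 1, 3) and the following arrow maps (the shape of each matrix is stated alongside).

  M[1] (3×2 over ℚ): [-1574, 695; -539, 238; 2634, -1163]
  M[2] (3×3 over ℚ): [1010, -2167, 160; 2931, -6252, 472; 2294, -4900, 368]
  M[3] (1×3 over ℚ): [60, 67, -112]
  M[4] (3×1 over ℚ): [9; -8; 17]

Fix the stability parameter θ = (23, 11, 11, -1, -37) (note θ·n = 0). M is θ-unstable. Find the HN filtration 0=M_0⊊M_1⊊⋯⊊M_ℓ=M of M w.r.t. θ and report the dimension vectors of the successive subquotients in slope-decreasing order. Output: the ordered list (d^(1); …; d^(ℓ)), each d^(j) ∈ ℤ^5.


Via rank(M_{q-1}∘⋯∘M_p): M ≅ I[1,3], I[1,5], I[2,2], I[3,3], I[5,5]^2.
μ_θ-semistable layers: μ^(1)=15; μ^(2)=11; μ^(3)=7/5; μ^(4)=-37

((1, 1, 1, 0, 0); (0, 1, 1, 0, 0); (1, 1, 1, 1, 1); (0, 0, 0, 0, 2))


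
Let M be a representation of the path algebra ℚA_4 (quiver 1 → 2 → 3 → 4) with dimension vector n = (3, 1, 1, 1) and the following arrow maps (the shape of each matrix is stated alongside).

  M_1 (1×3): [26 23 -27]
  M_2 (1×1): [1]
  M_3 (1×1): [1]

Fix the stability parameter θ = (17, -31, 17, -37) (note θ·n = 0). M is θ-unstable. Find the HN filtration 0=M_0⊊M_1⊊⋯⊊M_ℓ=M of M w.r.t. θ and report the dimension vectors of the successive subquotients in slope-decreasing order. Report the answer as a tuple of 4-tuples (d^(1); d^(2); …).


Via rank(M_{q-1}∘⋯∘M_p): M ≅ I[1,1]^2, I[1,4].
μ_θ-semistable layers: μ^(1)=17; μ^(2)=-17/2

((2, 0, 0, 0); (1, 1, 1, 1))


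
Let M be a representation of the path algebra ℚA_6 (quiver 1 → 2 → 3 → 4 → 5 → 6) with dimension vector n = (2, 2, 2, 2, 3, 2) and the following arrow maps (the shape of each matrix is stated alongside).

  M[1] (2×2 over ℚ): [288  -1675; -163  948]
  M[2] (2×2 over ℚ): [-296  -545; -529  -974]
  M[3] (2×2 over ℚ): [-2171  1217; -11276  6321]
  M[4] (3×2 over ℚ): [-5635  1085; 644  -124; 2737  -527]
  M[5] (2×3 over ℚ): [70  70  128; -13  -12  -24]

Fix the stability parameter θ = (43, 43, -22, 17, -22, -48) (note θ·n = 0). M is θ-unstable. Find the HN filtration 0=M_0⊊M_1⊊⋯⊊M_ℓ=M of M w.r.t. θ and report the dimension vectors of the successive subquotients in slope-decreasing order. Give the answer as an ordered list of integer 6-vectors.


Via rank(M_{q-1}∘⋯∘M_p): M ≅ I[1,4], I[1,6], I[5,5], I[5,6].
μ_θ-semistable layers: μ^(1)=81/4; μ^(2)=11/6; μ^(3)=-22; μ^(4)=-35

((1, 1, 1, 1, 0, 0); (1, 1, 1, 1, 1, 1); (0, 0, 0, 0, 1, 0); (0, 0, 0, 0, 1, 1))


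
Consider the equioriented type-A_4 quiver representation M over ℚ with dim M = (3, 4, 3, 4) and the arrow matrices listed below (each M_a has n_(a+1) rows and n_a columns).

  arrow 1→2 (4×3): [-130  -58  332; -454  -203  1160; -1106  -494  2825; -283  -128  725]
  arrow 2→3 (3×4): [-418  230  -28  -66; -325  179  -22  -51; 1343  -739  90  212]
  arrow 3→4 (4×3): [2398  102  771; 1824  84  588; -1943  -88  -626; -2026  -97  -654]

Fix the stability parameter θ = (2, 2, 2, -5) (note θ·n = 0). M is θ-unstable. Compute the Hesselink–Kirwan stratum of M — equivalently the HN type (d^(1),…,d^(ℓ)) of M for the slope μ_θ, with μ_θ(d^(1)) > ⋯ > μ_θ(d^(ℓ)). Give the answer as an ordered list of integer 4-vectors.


Interval decomposition of M: I[1,2], I[1,4]^2, I[2,2], I[3,4], I[4,4].
HN type (ℓ=4): μ^(1)=2; μ^(2)=1/4; μ^(3)=-3/2; μ^(4)=-5

((1, 2, 0, 0); (2, 2, 2, 2); (0, 0, 1, 1); (0, 0, 0, 1))


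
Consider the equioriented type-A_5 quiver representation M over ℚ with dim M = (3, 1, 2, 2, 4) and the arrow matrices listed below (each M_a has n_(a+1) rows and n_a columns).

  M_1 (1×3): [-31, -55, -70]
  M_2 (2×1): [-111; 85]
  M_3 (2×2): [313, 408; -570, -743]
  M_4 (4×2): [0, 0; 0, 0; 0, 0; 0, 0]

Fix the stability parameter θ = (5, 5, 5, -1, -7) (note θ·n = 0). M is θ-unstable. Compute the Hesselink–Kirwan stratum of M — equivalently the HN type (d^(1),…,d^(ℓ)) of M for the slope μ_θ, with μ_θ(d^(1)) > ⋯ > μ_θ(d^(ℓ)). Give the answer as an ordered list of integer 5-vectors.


Barcode: M ≅ I[1,1]^2, I[1,4], I[3,4], I[5,5]^4. HN layers by μ_θ (4 steps, strictly decreasing):
  μ^(1)=5; μ^(2)=7/2; μ^(3)=2; μ^(4)=-7

((2, 0, 0, 0, 0); (1, 1, 1, 1, 0); (0, 0, 1, 1, 0); (0, 0, 0, 0, 4))


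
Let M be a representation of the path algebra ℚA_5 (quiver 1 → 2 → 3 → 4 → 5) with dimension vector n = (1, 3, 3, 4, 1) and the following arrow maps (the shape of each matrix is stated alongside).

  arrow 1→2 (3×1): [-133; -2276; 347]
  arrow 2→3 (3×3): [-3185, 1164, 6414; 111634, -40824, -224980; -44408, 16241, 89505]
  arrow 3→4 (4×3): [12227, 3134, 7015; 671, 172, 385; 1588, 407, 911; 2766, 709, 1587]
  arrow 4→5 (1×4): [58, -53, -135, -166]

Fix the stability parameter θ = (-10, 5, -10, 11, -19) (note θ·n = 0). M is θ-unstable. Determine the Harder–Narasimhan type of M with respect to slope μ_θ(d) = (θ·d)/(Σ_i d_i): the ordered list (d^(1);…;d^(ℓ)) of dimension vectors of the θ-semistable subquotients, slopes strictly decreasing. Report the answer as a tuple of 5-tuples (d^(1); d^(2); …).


Interval decomposition of M: I[1,5], I[2,3], I[2,4], I[4,4]^2.
HN type (ℓ=4): μ^(1)=11; μ^(2)=-5/2; μ^(3)=-13/4; μ^(4)=-10

((0, 0, 0, 3, 0); (0, 2, 2, 0, 0); (0, 1, 1, 1, 1); (1, 0, 0, 0, 0))


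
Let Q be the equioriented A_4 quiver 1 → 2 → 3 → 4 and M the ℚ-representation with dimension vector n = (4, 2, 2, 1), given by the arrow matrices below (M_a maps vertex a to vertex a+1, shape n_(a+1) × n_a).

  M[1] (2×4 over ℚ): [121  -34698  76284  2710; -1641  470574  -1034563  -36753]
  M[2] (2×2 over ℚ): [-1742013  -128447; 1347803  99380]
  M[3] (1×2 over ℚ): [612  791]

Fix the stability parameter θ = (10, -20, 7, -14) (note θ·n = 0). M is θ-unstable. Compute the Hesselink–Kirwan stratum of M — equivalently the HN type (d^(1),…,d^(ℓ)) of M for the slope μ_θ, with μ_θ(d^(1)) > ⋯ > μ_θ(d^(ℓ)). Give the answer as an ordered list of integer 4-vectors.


Interval decomposition of M: I[1,1]^2, I[1,3], I[1,4].
HN type (ℓ=4): μ^(1)=10; μ^(2)=7; μ^(3)=-7/2; μ^(4)=-5

((2, 0, 0, 0); (0, 0, 1, 0); (0, 0, 1, 1); (2, 2, 0, 0))


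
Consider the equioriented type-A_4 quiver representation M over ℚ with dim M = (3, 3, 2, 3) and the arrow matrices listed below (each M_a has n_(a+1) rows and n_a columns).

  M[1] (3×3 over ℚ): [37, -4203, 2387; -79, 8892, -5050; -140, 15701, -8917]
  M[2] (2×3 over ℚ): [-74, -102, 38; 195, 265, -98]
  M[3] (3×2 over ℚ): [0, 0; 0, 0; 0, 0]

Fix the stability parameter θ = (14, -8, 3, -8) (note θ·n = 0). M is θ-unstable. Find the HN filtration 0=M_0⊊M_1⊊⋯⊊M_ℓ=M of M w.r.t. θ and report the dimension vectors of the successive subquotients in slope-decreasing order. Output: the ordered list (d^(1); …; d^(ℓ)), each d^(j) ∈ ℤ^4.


Barcode: M ≅ I[1,2], I[1,3]^2, I[4,4]^3. HN layers by μ_θ (2 steps, strictly decreasing):
  μ^(1)=3; μ^(2)=-8

((3, 3, 2, 0); (0, 0, 0, 3))


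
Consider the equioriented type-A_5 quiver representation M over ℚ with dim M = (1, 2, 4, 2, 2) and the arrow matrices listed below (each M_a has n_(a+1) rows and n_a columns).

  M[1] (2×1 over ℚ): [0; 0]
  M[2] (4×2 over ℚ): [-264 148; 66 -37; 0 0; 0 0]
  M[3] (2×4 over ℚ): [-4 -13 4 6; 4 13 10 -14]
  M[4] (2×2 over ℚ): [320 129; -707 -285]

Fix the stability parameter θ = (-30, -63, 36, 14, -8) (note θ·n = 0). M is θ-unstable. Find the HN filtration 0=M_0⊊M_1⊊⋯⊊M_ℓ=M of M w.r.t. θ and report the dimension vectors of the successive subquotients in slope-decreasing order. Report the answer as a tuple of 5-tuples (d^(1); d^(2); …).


Via rank(M_{q-1}∘⋯∘M_p): M ≅ I[1,1], I[2,2], I[2,5], I[3,3]^2, I[3,5].
μ_θ-semistable layers: μ^(1)=36; μ^(2)=14; μ^(3)=-30; μ^(4)=-63

((0, 0, 2, 0, 0); (0, 0, 2, 2, 2); (1, 0, 0, 0, 0); (0, 2, 0, 0, 0))


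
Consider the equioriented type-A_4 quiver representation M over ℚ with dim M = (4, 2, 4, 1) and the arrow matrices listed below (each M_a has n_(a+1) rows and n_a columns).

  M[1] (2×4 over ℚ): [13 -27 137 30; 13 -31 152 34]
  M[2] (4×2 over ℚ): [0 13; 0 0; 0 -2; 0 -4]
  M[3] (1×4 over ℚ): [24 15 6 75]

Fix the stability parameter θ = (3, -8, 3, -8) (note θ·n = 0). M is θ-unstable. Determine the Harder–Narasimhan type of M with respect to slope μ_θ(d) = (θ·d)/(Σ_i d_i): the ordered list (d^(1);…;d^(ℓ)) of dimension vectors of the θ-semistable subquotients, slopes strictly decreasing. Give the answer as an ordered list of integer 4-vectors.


Interval decomposition of M: I[1,1]^2, I[1,2], I[1,3], I[3,3]^2, I[3,4].
HN type (ℓ=2): μ^(1)=3; μ^(2)=-5/2

((2, 0, 3, 0); (2, 2, 1, 1))


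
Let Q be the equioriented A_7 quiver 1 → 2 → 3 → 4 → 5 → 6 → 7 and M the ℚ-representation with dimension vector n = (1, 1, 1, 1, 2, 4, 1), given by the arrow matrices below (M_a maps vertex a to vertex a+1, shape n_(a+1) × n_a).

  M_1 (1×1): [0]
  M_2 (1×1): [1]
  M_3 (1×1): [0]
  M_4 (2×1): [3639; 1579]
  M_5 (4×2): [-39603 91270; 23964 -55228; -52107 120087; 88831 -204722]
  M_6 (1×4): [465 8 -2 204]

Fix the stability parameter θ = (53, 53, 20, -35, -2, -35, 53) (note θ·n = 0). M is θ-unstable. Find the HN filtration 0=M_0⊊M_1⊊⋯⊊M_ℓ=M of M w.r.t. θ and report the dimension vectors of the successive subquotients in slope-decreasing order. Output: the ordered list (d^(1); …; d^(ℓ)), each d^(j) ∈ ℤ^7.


Barcode: M ≅ I[1,1], I[2,3], I[4,7], I[5,6], I[6,6]^2. HN layers by μ_θ (4 steps, strictly decreasing):
  μ^(1)=53; μ^(2)=73/2; μ^(3)=-37/2; μ^(4)=-35

((1, 0, 0, 0, 0, 0, 1); (0, 1, 1, 0, 0, 0, 0); (0, 0, 0, 0, 2, 2, 0); (0, 0, 0, 1, 0, 2, 0))


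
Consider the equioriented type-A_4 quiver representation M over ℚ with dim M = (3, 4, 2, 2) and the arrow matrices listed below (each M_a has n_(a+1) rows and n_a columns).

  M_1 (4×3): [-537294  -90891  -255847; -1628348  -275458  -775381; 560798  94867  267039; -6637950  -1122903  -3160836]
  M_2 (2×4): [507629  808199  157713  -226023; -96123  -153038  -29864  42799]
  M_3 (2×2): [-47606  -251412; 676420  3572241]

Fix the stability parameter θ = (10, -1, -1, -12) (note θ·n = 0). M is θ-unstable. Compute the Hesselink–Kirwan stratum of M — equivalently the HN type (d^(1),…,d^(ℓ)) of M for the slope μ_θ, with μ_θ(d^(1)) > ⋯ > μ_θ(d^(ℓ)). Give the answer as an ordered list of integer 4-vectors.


Interval decomposition of M: I[1,1], I[1,4]^2, I[2,2]^2.
HN type (ℓ=2): μ^(1)=10; μ^(2)=-1

((1, 0, 0, 0); (2, 4, 2, 2))


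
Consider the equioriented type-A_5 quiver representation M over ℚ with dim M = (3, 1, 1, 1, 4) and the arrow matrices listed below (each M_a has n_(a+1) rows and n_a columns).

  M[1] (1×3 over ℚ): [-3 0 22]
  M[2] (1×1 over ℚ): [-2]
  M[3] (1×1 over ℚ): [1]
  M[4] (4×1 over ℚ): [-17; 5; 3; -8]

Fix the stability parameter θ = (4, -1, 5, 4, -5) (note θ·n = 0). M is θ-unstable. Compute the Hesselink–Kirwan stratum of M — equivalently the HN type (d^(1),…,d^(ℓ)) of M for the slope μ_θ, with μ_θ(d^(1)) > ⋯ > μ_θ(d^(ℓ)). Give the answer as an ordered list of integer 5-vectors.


Barcode: M ≅ I[1,1]^2, I[1,5], I[5,5]^3. HN layers by μ_θ (3 steps, strictly decreasing):
  μ^(1)=4; μ^(2)=7/5; μ^(3)=-5

((2, 0, 0, 0, 0); (1, 1, 1, 1, 1); (0, 0, 0, 0, 3))


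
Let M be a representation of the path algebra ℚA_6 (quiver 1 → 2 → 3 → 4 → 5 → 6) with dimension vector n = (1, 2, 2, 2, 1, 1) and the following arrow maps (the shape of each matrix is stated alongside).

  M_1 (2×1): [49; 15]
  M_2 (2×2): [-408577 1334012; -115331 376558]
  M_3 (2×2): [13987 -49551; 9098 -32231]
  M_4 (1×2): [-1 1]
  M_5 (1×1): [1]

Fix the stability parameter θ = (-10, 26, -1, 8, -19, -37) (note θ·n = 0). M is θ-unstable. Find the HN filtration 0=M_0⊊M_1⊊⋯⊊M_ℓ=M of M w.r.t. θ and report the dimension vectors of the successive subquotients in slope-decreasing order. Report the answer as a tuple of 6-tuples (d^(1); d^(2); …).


Via rank(M_{q-1}∘⋯∘M_p): M ≅ I[1,6], I[2,4].
μ_θ-semistable layers: μ^(1)=11; μ^(2)=-23/5; μ^(3)=-10

((0, 1, 1, 1, 0, 0); (0, 1, 1, 1, 1, 1); (1, 0, 0, 0, 0, 0))


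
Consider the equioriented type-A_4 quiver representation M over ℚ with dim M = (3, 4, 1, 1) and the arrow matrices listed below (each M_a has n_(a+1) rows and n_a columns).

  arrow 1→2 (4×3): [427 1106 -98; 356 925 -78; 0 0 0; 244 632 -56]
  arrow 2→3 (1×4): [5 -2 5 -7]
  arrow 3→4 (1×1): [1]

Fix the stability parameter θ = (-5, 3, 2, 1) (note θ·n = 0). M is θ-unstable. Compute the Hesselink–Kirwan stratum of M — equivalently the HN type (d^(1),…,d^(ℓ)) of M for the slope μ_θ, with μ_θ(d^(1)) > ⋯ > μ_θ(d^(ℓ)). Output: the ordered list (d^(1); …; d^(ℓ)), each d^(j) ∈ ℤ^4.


Interval decomposition of M: I[1,1], I[1,2], I[1,4], I[2,2]^2.
HN type (ℓ=3): μ^(1)=3; μ^(2)=2; μ^(3)=-5

((0, 3, 0, 0); (0, 1, 1, 1); (3, 0, 0, 0))


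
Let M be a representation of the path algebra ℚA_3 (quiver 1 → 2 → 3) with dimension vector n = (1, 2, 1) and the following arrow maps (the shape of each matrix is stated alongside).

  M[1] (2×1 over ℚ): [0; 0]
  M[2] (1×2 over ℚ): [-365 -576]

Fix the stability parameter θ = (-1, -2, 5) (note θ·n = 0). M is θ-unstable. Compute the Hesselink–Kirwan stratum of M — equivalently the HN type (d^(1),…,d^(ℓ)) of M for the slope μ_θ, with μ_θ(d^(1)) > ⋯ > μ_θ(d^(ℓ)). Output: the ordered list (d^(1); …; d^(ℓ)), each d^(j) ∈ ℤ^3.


Interval decomposition of M: I[1,1], I[2,2], I[2,3].
HN type (ℓ=3): μ^(1)=5; μ^(2)=-1; μ^(3)=-2

((0, 0, 1); (1, 0, 0); (0, 2, 0))


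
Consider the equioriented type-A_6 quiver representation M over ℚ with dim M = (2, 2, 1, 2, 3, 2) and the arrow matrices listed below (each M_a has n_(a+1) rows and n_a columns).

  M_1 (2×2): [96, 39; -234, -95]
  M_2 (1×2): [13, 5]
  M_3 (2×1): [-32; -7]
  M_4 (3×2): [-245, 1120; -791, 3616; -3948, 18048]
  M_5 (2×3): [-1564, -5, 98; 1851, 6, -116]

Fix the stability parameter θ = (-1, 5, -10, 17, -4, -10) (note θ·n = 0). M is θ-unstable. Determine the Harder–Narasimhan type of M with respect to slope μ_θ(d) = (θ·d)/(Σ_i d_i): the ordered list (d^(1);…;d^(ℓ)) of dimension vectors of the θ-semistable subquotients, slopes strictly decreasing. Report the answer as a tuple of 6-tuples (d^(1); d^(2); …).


Barcode: M ≅ I[1,2], I[1,4], I[4,6], I[5,5], I[5,6]. HN layers by μ_θ (7 steps, strictly decreasing):
  μ^(1)=17; μ^(2)=5; μ^(3)=1; μ^(4)=-1; μ^(5)=-2; μ^(6)=-4; μ^(7)=-7

((0, 0, 0, 1, 0, 0); (0, 1, 0, 0, 0, 0); (0, 0, 0, 1, 1, 1); (1, 0, 0, 0, 0, 0); (1, 1, 1, 0, 0, 0); (0, 0, 0, 0, 1, 0); (0, 0, 0, 0, 1, 1))


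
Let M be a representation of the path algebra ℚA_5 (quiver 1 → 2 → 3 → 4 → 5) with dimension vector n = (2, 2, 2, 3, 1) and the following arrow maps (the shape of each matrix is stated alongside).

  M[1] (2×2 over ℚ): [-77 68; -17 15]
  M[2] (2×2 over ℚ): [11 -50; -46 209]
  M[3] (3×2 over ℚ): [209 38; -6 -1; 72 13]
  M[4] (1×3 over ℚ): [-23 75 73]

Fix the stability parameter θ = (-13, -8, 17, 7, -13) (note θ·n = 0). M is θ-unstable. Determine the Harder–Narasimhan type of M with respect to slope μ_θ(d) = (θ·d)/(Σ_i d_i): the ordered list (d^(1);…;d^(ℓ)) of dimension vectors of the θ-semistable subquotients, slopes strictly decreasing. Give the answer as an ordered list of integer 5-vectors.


Interval decomposition of M: I[1,4], I[1,5], I[4,4].
HN type (ℓ=5): μ^(1)=12; μ^(2)=7; μ^(3)=11/3; μ^(4)=-8; μ^(5)=-13

((0, 0, 1, 1, 0); (0, 0, 0, 1, 0); (0, 0, 1, 1, 1); (0, 2, 0, 0, 0); (2, 0, 0, 0, 0))


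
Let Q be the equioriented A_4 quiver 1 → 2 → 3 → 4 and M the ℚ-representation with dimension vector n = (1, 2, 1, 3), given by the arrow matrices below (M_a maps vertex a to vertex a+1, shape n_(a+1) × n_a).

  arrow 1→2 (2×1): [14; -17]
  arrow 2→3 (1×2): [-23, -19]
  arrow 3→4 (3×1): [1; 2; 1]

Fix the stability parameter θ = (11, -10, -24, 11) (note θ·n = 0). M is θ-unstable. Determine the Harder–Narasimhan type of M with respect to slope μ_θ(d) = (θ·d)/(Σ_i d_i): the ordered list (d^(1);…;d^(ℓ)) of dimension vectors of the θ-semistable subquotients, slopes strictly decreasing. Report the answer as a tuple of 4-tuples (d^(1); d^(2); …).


Via rank(M_{q-1}∘⋯∘M_p): M ≅ I[1,4], I[2,2], I[4,4]^2.
μ_θ-semistable layers: μ^(1)=11; μ^(2)=-23/3; μ^(3)=-10

((0, 0, 0, 3); (1, 1, 1, 0); (0, 1, 0, 0))


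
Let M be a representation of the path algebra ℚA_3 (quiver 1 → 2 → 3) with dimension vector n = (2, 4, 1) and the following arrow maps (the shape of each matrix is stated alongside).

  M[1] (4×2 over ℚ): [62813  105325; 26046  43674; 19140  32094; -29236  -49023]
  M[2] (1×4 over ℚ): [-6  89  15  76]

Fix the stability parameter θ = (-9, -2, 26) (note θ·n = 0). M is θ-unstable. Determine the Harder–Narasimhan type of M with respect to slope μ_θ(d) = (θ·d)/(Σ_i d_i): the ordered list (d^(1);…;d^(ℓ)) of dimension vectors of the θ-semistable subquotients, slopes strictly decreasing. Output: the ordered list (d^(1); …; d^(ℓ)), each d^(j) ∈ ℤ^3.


Via rank(M_{q-1}∘⋯∘M_p): M ≅ I[1,2], I[1,3], I[2,2]^2.
μ_θ-semistable layers: μ^(1)=26; μ^(2)=-2; μ^(3)=-9

((0, 0, 1); (0, 4, 0); (2, 0, 0))


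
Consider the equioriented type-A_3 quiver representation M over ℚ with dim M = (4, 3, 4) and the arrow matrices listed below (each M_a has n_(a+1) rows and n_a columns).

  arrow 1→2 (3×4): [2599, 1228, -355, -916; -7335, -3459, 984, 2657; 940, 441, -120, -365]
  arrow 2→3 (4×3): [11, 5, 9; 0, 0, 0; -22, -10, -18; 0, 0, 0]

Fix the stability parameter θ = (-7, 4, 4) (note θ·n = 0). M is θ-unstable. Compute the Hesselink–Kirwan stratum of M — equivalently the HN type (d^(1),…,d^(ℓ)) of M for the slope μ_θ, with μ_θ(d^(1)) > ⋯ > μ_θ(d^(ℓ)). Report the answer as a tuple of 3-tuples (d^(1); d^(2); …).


Via rank(M_{q-1}∘⋯∘M_p): M ≅ I[1,1], I[1,2]^2, I[1,3], I[3,3]^3.
μ_θ-semistable layers: μ^(1)=4; μ^(2)=-7

((0, 3, 4); (4, 0, 0))


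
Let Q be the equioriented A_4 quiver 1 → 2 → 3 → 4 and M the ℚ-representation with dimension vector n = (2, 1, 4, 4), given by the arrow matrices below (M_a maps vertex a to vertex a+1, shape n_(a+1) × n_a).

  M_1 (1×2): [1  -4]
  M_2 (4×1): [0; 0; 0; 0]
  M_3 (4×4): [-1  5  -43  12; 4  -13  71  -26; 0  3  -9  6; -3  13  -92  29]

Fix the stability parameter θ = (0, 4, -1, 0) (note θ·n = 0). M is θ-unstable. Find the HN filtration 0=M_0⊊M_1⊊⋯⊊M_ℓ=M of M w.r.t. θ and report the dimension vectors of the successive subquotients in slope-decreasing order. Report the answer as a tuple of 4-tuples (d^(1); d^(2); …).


Interval decomposition of M: I[1,1], I[1,2], I[3,4]^4.
HN type (ℓ=3): μ^(1)=4; μ^(2)=0; μ^(3)=-1

((0, 1, 0, 0); (2, 0, 0, 4); (0, 0, 4, 0))


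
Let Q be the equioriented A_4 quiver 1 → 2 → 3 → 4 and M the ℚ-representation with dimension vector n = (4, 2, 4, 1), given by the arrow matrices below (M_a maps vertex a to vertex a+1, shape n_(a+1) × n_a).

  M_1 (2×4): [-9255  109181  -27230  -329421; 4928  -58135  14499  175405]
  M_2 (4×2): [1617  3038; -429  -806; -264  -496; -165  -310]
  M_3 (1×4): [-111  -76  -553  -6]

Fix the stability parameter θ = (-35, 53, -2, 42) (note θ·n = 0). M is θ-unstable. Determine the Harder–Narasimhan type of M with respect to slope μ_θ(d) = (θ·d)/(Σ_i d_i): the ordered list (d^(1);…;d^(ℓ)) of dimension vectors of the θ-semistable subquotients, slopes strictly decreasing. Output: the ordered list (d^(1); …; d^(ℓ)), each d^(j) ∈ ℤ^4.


Via rank(M_{q-1}∘⋯∘M_p): M ≅ I[1,1]^2, I[1,2], I[1,4], I[3,3]^3.
μ_θ-semistable layers: μ^(1)=53; μ^(2)=42; μ^(3)=51/2; μ^(4)=-2; μ^(5)=-35

((0, 1, 0, 0); (0, 0, 0, 1); (0, 1, 1, 0); (0, 0, 3, 0); (4, 0, 0, 0))


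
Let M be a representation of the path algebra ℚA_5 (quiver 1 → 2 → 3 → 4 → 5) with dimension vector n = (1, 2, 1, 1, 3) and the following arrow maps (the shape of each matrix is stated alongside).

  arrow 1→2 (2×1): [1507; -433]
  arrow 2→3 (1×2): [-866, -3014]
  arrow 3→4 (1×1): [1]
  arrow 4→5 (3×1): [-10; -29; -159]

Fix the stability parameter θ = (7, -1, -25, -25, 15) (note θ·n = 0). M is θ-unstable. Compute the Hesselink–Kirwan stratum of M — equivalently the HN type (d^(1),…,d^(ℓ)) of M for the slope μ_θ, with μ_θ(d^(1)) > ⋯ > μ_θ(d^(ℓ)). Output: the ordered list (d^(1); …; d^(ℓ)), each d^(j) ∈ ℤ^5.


Via rank(M_{q-1}∘⋯∘M_p): M ≅ I[1,2], I[2,5], I[5,5]^2.
μ_θ-semistable layers: μ^(1)=15; μ^(2)=3; μ^(3)=-17

((0, 0, 0, 0, 3); (1, 1, 0, 0, 0); (0, 1, 1, 1, 0))
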